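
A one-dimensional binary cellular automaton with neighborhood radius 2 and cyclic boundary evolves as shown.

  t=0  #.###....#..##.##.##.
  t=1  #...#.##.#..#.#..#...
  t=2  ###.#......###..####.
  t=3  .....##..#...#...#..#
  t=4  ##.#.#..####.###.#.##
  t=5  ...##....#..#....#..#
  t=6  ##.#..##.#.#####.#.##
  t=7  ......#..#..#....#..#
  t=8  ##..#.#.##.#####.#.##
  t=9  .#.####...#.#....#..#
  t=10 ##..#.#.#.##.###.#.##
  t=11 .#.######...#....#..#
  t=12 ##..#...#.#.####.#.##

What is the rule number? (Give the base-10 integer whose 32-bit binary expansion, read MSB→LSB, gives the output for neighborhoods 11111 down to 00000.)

  nb #####: next=.  (t=6,i=13, bit31=0)
  nb ####.: next=.  (t=2,i=18, bit30=0)
  nb ###.#: next=.  (t=2,i=2, bit29=0)
  nb ###..: next=#  (t=0,i=4, bit28=1)
  nb ##.##: next=#  (t=0,i=14, bit27=1)
  nb ##.#.: next=.  (t=0,i=20, bit26=0)
  nb ##..#: next=.  (t=2,i=14, bit25=0)
  nb ##...: next=.  (t=0,i=5, bit24=0)
  nb #.###: next=.  (t=0,i=2, bit23=0)
  nb #.##.: next=.  (t=0,i=15, bit22=0)
  nb #.#.#: next=#  (t=0,i=0, bit21=1)
  nb #.#..: next=.  (t=1,i=9, bit20=0)
  nb #..##: next=.  (t=0,i=11, bit19=0)
  nb #..#.: next=#  (t=1,i=11, bit18=1)
  nb #...#: next=#  (t=1,i=2, bit17=1)
  nb #....: next=#  (t=0,i=6, bit16=1)
  nb .####: next=#  (t=2,i=17, bit15=1)
  nb .###.: next=.  (t=0,i=3, bit14=0)
  nb .##.#: next=.  (t=0,i=13, bit13=0)
  nb .##..: next=.  (t=3,i=6, bit12=0)
  nb .#.##: next=.  (t=0,i=1, bit11=0)
  nb .#.#.: next=#  (t=1,i=13, bit10=1)
  nb .#..#: next=.  (t=0,i=10, bit9=0)
  nb .#...: next=#  (t=1,i=1, bit8=1)
  nb ..###: next=.  (t=2,i=11, bit7=0)
  nb ..##.: next=#  (t=0,i=12, bit6=1)
  nb ..#.#: next=#  (t=1,i=4, bit5=1)
  nb ..#..: next=#  (t=0,i=9, bit4=1)
  nb ...##: next=.  (t=2,i=10, bit3=0)
  nb ...#.: next=.  (t=0,i=8, bit2=0)
  nb ....#: next=#  (t=0,i=7, bit1=1)
  nb .....: next=.  (t=2,i=7, bit0=0)
  bits 00011000001001111000010101110010 = 405243250

405243250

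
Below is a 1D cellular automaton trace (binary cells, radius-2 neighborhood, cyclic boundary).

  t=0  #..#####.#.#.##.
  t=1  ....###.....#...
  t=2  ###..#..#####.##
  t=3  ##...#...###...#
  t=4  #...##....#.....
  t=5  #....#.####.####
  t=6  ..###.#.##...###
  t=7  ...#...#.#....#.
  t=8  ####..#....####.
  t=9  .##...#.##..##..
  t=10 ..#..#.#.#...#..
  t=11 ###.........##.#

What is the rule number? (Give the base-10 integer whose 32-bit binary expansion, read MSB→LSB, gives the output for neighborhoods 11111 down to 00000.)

  ##### -> #   bit 31 = 1  t=0,i=5
  ####. -> #   bit 30 = 1  t=0,i=6
  ###.# -> .   bit 29 = 0  t=0,i=7
  ###.. -> .   bit 28 = 0  t=1,i=6
  ##.## -> .   bit 27 = 0  t=2,i=13
  ##.#. -> .   bit 26 = 0  t=0,i=8
  ##..# -> .   bit 25 = 0  t=2,i=3
  ##... -> .   bit 24 = 0  t=1,i=7
  #.### -> .   bit 23 = 0  t=2,i=14
  #.##. -> .   bit 22 = 0  t=0,i=13
  #.#.# -> .   bit 21 = 0  t=0,i=9
  #.#.. -> .   bit 20 = 0  t=0,i=0
  #..## -> .   bit 19 = 0  t=0,i=2
  #..#. -> .   bit 18 = 0  t=2,i=4
  #...# -> .   bit 17 = 0  t=3,i=3
  #.... -> #   bit 16 = 1  t=1,i=8
  .#### -> #   bit 15 = 1  t=0,i=4
  .###. -> #   bit 14 = 1  t=1,i=5
  .##.# -> .   bit 13 = 0  t=0,i=14
  .##.. -> #   bit 12 = 1  t=4,i=5
  .#.## -> #   bit 11 = 1  t=0,i=12
  .#.#. -> .   bit 10 = 0  t=0,i=10
  .#..# -> .   bit 9 = 0  t=0,i=1
  .#... -> .   bit 8 = 0  t=1,i=13
  ..### -> .   bit 7 = 0  t=0,i=3
  ..##. -> .   bit 6 = 0  t=4,i=4
  ..#.# -> .   bit 5 = 0  t=5,i=5
  ..#.. -> #   bit 4 = 1  t=1,i=12
  ...## -> .   bit 3 = 0  t=1,i=3
  ...#. -> #   bit 2 = 1  t=1,i=11
  ....# -> #   bit 1 = 1  t=1,i=2
  ..... -> #   bit 0 = 1  t=1,i=0
  bits 11000000000000011101100000010111 = 3221346327

3221346327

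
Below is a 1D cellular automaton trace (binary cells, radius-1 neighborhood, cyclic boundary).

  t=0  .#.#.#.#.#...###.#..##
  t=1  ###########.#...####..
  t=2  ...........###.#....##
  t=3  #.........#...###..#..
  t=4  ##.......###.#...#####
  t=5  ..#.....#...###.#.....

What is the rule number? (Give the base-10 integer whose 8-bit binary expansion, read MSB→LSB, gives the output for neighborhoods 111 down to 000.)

  [7] ### => .  t=0,i=14
  [6] ##. => .  t=0,i=15
  [5] #.# => #  t=0,i=0
  [4] #.. => #  t=0,i=10
  [3] .## => .  t=0,i=13
  [2] .#. => #  t=0,i=1
  [1] ..# => #  t=0,i=12
  [0] ... => .  t=0,i=11
  bits 00110110 = 54

54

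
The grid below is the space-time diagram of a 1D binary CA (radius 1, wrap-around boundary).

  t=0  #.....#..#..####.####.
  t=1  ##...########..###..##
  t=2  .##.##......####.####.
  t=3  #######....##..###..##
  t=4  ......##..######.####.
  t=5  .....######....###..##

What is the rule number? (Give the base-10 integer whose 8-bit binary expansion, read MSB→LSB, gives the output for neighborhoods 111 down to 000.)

  nb ###: next=.  (t=0,i=13, bit7=0)
  nb ##.: next=#  (t=0,i=15, bit6=1)
  nb #.#: next=#  (t=0,i=16, bit5=1)
  nb #..: next=#  (t=0,i=1, bit4=1)
  nb .##: next=#  (t=0,i=12, bit3=1)
  nb .#.: next=#  (t=0,i=0, bit2=1)
  nb ..#: next=#  (t=0,i=5, bit1=1)
  nb ...: next=.  (t=0,i=2, bit0=0)
  bits 01111110 = 126

126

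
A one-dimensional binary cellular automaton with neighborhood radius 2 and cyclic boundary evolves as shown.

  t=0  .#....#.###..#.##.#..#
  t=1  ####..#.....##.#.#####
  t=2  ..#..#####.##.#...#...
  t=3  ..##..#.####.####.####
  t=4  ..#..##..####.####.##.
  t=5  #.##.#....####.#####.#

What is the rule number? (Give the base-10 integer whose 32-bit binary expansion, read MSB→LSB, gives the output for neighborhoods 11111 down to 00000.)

  [31] ##### => .  t=1,i=0
  [30] ####. => #  t=1,i=2
  [29] ###.# => #  t=2,i=9
  [28] ###.. => .  t=0,i=10
  [27] ##.## => #  t=2,i=10
  [26] ##.#. => #  t=0,i=17
  [25] ##..# => .  t=0,i=11
  [24] ##... => #  t=4,i=21
  [23] #.### => .  t=0,i=8
  [22] #.##. => #  t=0,i=15
  [21] #.#.# => .  t=1,i=15
  [20] #.#.. => #  t=0,i=1
  [19] #..## => .  t=2,i=4
  [18] #..#. => #  t=0,i=12
  [17] #...# => #  t=2,i=16
  [16] #.... => #  t=0,i=3
  [15] .#### => #  t=1,i=18
  [14] .###. => .  t=0,i=9
  [13] .##.# => .  t=0,i=16
  [12] .##.. => .  t=3,i=3
  [11] .#.## => .  t=0,i=7
  [10] .#.#. => #  t=0,i=0
  [9] .#..# => #  t=0,i=19
  [8] .#... => #  t=0,i=2
  [7] ..### => .  t=2,i=5
  [6] ..##. => #  t=1,i=12
  [5] ..#.# => #  t=0,i=6
  [4] ..#.. => #  t=1,i=6
  [3] ...## => #  t=1,i=11
  [2] ...#. => .  t=0,i=5
  [1] ....# => .  t=0,i=4
  [0] ..... => #  t=1,i=9
  bits 01101101010101111000011101111001 = 1834452857

1834452857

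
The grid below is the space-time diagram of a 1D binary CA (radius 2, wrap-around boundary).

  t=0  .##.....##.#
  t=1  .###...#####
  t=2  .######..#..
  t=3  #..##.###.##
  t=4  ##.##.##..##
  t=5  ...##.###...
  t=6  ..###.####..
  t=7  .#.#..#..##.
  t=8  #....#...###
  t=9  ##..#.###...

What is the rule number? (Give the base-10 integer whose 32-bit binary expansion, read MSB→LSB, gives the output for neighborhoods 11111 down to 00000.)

2548461900

  ##### -> #   bit 31 = 1  t=1,i=9
  ####. -> .   bit 30 = 0  t=1,i=10
  ###.# -> .   bit 29 = 0  t=1,i=11
  ###.. -> #   bit 28 = 1  t=1,i=3
  ##.## -> .   bit 27 = 0  t=1,i=0
  ##.#. -> #   bit 26 = 1  t=0,i=10
  ##..# -> #   bit 25 = 1  t=2,i=7
  ##... -> #   bit 24 = 1  t=0,i=3
  #.### -> #   bit 23 = 1  t=1,i=1
  #.##. -> #   bit 22 = 1  t=0,i=1
  #.#.# -> #   bit 21 = 1  t=0,i=11
  #.#.. -> .   bit 20 = 0  t=7,i=3
  #..## -> .   bit 19 = 0  t=3,i=2
  #..#. -> #   bit 18 = 1  t=2,i=8
  #...# -> #   bit 17 = 1  t=1,i=5
  #.... -> .   bit 16 = 0  t=0,i=4
  .#### -> .   bit 15 = 0  t=1,i=8
  .###. -> #   bit 14 = 1  t=1,i=2
  .##.# -> #   bit 13 = 1  t=0,i=9
  .##.. -> #   bit 12 = 1  t=0,i=2
  .#.## -> .   bit 11 = 0  t=0,i=0
  .#.#. -> .   bit 10 = 0  t=7,i=2
  .#..# -> .   bit 9 = 0  t=7,i=4
  .#... -> #   bit 8 = 1  t=2,i=10
  ..### -> .   bit 7 = 0  t=1,i=7
  ..##. -> #   bit 6 = 1  t=0,i=8
  ..#.# -> .   bit 5 = 0  t=7,i=1
  ..#.. -> .   bit 4 = 0  t=2,i=9
  ...## -> #   bit 3 = 1  t=0,i=7
  ...#. -> #   bit 2 = 1  t=8,i=4
  ....# -> .   bit 1 = 0  t=0,i=6
  ..... -> .   bit 0 = 0  t=0,i=5
  bits 10010111111001100111000101001100 = 2548461900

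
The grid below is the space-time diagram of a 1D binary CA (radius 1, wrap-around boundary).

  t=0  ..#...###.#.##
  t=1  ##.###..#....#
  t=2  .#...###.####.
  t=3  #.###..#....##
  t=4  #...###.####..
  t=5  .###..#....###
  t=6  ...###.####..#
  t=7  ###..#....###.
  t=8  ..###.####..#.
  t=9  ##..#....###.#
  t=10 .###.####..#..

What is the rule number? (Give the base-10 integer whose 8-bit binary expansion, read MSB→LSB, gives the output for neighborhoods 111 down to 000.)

  ###|.  b7=0 t=0,i=7
  ##.|#  b6=1 t=0,i=8
  #.#|.  b5=0 t=0,i=9
  #..|#  b4=1 t=0,i=0
  .##|.  b3=0 t=0,i=6
  .#.|.  b2=0 t=0,i=2
  ..#|#  b1=1 t=0,i=1
  ...|#  b0=1 t=0,i=4
  bits 01010011 = 83

83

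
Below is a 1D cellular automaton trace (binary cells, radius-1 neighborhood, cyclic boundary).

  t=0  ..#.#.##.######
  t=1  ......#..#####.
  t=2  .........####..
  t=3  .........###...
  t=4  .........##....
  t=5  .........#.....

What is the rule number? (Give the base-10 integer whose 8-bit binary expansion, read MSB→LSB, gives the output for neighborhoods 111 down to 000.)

  [7] ### => #  t=0,i=10
  [6] ##. => .  t=0,i=7
  [5] #.# => .  t=0,i=3
  [4] #.. => .  t=0,i=0
  [3] .## => #  t=0,i=6
  [2] .#. => .  t=0,i=2
  [1] ..# => .  t=0,i=1
  [0] ... => .  t=1,i=0
  bits 10001000 = 136

136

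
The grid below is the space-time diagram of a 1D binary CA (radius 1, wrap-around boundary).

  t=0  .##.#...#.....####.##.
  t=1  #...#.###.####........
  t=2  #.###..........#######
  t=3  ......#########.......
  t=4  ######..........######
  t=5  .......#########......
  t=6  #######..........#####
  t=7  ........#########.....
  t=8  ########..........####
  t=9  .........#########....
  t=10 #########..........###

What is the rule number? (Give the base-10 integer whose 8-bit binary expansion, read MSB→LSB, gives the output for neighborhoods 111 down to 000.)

7

  nb ###: next=.  (t=0,i=15, bit7=0)
  nb ##.: next=.  (t=0,i=2, bit6=0)
  nb #.#: next=.  (t=0,i=3, bit5=0)
  nb #..: next=.  (t=0,i=5, bit4=0)
  nb .##: next=.  (t=0,i=1, bit3=0)
  nb .#.: next=#  (t=0,i=4, bit2=1)
  nb ..#: next=#  (t=0,i=0, bit1=1)
  nb ...: next=#  (t=0,i=6, bit0=1)
  bits 00000111 = 7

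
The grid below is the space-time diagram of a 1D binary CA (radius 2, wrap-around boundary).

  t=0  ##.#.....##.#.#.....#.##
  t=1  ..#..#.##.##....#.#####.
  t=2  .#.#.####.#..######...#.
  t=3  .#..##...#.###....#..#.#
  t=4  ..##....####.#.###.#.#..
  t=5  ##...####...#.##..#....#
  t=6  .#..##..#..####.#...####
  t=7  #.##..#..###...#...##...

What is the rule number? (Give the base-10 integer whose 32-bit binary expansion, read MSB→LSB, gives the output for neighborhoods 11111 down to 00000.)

382282414

  [31] ##### => .  t=1,i=20
  [30] ####. => .  t=0,i=0
  [29] ###.# => .  t=0,i=1
  [28] ###.. => #  t=1,i=22
  [27] ##.## => .  t=1,i=9
  [26] ##.#. => #  t=0,i=2
  [25] ##..# => #  t=5,i=16
  [24] ##... => .  t=1,i=12
  [23] #.### => #  t=0,i=22
  [22] #.##. => #  t=1,i=7
  [21] #.#.# => .  t=0,i=12
  [20] #.#.. => .  t=0,i=3
  [19] #..## => #  t=2,i=12
  [18] #..#. => .  t=1,i=4
  [17] #...# => .  t=1,i=0
  [16] #.... => #  t=0,i=5
  [15] .#### => .  t=0,i=23
  [14] .###. => .  t=3,i=12
  [13] .##.# => #  t=0,i=10
  [12] .##.. => .  t=1,i=11
  [11] .#.## => #  t=0,i=21
  [10] .#.#. => .  t=0,i=13
  [9] .#..# => #  t=1,i=3
  [8] .#... => .  t=0,i=4
  [7] ..### => #  t=2,i=13
  [6] ..##. => .  t=0,i=9
  [5] ..#.# => #  t=0,i=20
  [4] ..#.. => .  t=1,i=2
  [3] ...## => #  t=0,i=8
  [2] ...#. => #  t=0,i=19
  [1] ....# => #  t=0,i=7
  [0] ..... => .  t=0,i=6
  bits 00010110110010010010101010101110 = 382282414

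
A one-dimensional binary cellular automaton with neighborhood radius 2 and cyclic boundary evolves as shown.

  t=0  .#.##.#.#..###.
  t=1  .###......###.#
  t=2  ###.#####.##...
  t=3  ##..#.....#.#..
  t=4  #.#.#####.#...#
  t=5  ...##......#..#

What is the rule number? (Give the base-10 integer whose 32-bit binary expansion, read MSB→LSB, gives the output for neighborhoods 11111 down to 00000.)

  #####|.  b31=0 t=2,i=6
  ####.|.  b30=0 t=2,i=7
  ###.#|.  b29=0 t=1,i=12
  ###..|.  b28=0 t=0,i=13
  ##.##|.  b27=0 t=2,i=3
  ##.#.|.  b26=0 t=0,i=5
  ##..#|#  b25=1 t=0,i=14
  ##...|#  b24=1 t=1,i=4
  #.###|#  b23=1 t=1,i=1
  #.##.|#  b22=1 t=0,i=3
  #.#.#|.  b21=0 t=0,i=6
  #.#..|.  b20=0 t=0,i=8
  #..##|#  b19=1 t=0,i=10
  #..#.|.  b18=0 t=0,i=0
  #...#|.  b17=0 t=2,i=13
  #....|#  b16=1 t=1,i=5
  .####|.  b15=0 t=2,i=5
  .###.|#  b14=1 t=0,i=12
  .##.#|.  b13=0 t=0,i=4
  .##..|.  b12=0 t=2,i=11
  .#.##|#  b11=1 t=0,i=2
  .#.#.|.  b10=0 t=0,i=7
  .#..#|.  b9=0 t=0,i=9
  .#...|#  b8=1 t=3,i=5
  ..###|#  b7=1 t=0,i=11
  ..##.|#  b6=1 t=3,i=0
  ..#.#|#  b5=1 t=0,i=1
  ..#..|#  b4=1 t=3,i=4
  ...##|.  b3=0 t=1,i=9
  ...#.|.  b2=0 t=3,i=9
  ....#|#  b1=1 t=1,i=8
  .....|#  b0=1 t=1,i=6
  bits 00000011110010010100100111110011 = 63523315

63523315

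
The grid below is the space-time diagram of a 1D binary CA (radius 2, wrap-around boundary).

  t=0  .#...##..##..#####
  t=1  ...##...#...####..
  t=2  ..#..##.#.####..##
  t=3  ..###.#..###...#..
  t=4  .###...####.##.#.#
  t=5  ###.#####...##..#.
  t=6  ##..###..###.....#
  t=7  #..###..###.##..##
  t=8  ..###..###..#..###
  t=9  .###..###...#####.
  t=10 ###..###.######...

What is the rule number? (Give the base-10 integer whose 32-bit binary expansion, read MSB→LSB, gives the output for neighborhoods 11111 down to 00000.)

  ##### -> #   bit 31 = 1  t=0,i=15
  ####. -> .   bit 30 = 0  t=0,i=16
  ###.# -> .   bit 29 = 0  t=0,i=17
  ###.. -> .   bit 28 = 0  t=1,i=15
  ##.## -> .   bit 27 = 0  t=4,i=11
  ##.#. -> .   bit 26 = 0  t=0,i=0
  ##..# -> .   bit 25 = 0  t=0,i=7
  ##... -> #   bit 24 = 1  t=1,i=5
  #.### -> #   bit 23 = 1  t=2,i=10
  #.##. -> #   bit 22 = 1  t=4,i=12
  #.#.# -> .   bit 21 = 0  t=2,i=8
  #.#.. -> .   bit 20 = 0  t=0,i=1
  #..## -> #   bit 19 = 1  t=0,i=8
  #..#. -> .   bit 18 = 0  t=2,i=1
  #...# -> #   bit 17 = 1  t=0,i=3
  #.... -> #   bit 16 = 1  t=1,i=17
  .#### -> #   bit 15 = 1  t=0,i=14
  .###. -> #   bit 14 = 1  t=3,i=3
  .##.# -> #   bit 13 = 1  t=2,i=6
  .##.. -> .   bit 12 = 0  t=0,i=6
  .#.## -> #   bit 11 = 1  t=2,i=9
  .#.#. -> #   bit 10 = 1  t=4,i=16
  .#..# -> #   bit 9 = 1  t=2,i=3
  .#... -> .   bit 8 = 0  t=0,i=2
  ..### -> #   bit 7 = 1  t=0,i=13
  ..##. -> .   bit 6 = 0  t=0,i=5
  ..#.# -> .   bit 5 = 0  t=5,i=16
  ..#.. -> #   bit 4 = 1  t=1,i=8
  ...## -> #   bit 3 = 1  t=0,i=4
  ...#. -> .   bit 2 = 0  t=1,i=7
  ....# -> .   bit 1 = 0  t=1,i=1
  ..... -> .   bit 0 = 0  t=1,i=0
  bits 10000001110010111110111010011000 = 2177625752

2177625752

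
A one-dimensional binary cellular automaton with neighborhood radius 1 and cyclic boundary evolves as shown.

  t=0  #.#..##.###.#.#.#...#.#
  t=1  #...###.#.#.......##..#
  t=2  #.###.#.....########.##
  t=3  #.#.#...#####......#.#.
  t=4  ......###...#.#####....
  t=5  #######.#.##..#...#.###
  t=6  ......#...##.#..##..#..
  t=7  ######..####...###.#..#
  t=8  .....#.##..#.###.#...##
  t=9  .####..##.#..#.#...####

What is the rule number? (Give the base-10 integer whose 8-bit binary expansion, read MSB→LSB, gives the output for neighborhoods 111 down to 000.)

  ###|.  b7=0 t=0,i=9
  ##.|#  b6=1 t=0,i=0
  #.#|.  b5=0 t=0,i=1
  #..|.  b4=0 t=0,i=3
  .##|#  b3=1 t=0,i=5
  .#.|.  b2=0 t=0,i=2
  ..#|#  b1=1 t=0,i=4
  ...|#  b0=1 t=0,i=18
  bits 01001011 = 75

75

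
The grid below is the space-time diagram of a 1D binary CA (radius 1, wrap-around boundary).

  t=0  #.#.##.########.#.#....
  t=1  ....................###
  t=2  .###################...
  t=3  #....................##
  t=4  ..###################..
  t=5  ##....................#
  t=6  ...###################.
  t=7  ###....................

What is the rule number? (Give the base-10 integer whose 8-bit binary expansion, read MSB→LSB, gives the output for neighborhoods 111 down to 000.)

3

  nb ###: next=.  (t=0,i=8, bit7=0)
  nb ##.: next=.  (t=0,i=5, bit6=0)
  nb #.#: next=.  (t=0,i=1, bit5=0)
  nb #..: next=.  (t=0,i=19, bit4=0)
  nb .##: next=.  (t=0,i=4, bit3=0)
  nb .#.: next=.  (t=0,i=0, bit2=0)
  nb ..#: next=#  (t=0,i=22, bit1=1)
  nb ...: next=#  (t=0,i=20, bit0=1)
  bits 00000011 = 3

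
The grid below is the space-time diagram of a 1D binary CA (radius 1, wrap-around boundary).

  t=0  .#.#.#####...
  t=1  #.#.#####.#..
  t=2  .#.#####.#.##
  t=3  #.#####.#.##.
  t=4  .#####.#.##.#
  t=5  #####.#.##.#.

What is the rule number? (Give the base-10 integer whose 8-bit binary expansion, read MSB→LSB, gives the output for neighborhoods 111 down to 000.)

186

  ### -> #   bit 7 = 1  t=0,i=6
  ##. -> .   bit 6 = 0  t=0,i=9
  #.# -> #   bit 5 = 1  t=0,i=2
  #.. -> #   bit 4 = 1  t=0,i=10
  .## -> #   bit 3 = 1  t=0,i=5
  .#. -> .   bit 2 = 0  t=0,i=1
  ..# -> #   bit 1 = 1  t=0,i=0
  ... -> .   bit 0 = 0  t=0,i=11
  bits 10111010 = 186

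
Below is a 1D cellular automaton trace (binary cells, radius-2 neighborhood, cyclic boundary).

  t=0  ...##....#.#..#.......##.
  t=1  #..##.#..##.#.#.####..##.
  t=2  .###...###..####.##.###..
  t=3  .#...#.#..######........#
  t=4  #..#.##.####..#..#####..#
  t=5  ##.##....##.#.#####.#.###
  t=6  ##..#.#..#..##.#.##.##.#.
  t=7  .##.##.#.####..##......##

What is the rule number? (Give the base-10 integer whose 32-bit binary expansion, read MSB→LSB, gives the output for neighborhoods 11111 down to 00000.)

1647025905

  nb #####: next=.  (t=3,i=12, bit31=0)
  nb ####.: next=#  (t=1,i=18, bit30=1)
  nb ###.#: next=#  (t=2,i=15, bit29=1)
  nb ###..: next=.  (t=1,i=19, bit28=0)
  nb ##.##: next=.  (t=2,i=16, bit27=0)
  nb ##.#.: next=.  (t=1,i=5, bit26=0)
  nb ##..#: next=#  (t=1,i=20, bit25=1)
  nb ##...: next=.  (t=0,i=5, bit24=0)
  nb #.###: next=.  (t=1,i=16, bit23=0)
  nb #.##.: next=.  (t=2,i=17, bit22=0)
  nb #.#.#: next=#  (t=1,i=12, bit21=1)
  nb #.#..: next=.  (t=0,i=11, bit20=0)
  nb #..##: next=#  (t=1,i=2, bit19=1)
  nb #..#.: next=.  (t=0,i=13, bit18=0)
  nb #...#: next=#  (t=2,i=5, bit17=1)
  nb #....: next=#  (t=0,i=0, bit16=1)
  nb .####: next=#  (t=1,i=17, bit15=1)
  nb .###.: next=.  (t=2,i=2, bit14=0)
  nb .##.#: next=.  (t=1,i=4, bit13=0)
  nb .##..: next=#  (t=0,i=4, bit12=1)
  nb .#.##: next=#  (t=1,i=15, bit11=1)
  nb .#.#.: next=#  (t=0,i=10, bit10=1)
  nb .#..#: next=#  (t=0,i=12, bit9=1)
  nb .#...: next=.  (t=0,i=15, bit8=0)
  nb ..###: next=#  (t=2,i=1, bit7=1)
  nb ..##.: next=#  (t=0,i=3, bit6=1)
  nb ..#.#: next=#  (t=0,i=9, bit5=1)
  nb ..#..: next=#  (t=0,i=14, bit4=1)
  nb ...##: next=.  (t=0,i=2, bit3=0)
  nb ...#.: next=.  (t=0,i=8, bit2=0)
  nb ....#: next=.  (t=0,i=1, bit1=0)
  nb .....: next=#  (t=0,i=17, bit0=1)
  bits 01100010001010111001111011110001 = 1647025905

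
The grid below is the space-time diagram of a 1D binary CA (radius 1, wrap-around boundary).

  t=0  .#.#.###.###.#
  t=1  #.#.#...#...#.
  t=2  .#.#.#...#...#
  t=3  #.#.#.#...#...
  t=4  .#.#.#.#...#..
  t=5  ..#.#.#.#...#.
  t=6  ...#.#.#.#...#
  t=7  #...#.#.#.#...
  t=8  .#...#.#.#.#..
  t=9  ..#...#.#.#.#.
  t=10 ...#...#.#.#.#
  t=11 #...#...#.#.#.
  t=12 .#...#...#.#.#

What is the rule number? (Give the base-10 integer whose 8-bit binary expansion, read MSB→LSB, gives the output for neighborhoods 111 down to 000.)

48

  ### -> .   bit 7 = 0  t=0,i=6
  ##. -> .   bit 6 = 0  t=0,i=7
  #.# -> #   bit 5 = 1  t=0,i=0
  #.. -> #   bit 4 = 1  t=1,i=5
  .## -> .   bit 3 = 0  t=0,i=5
  .#. -> .   bit 2 = 0  t=0,i=1
  ..# -> .   bit 1 = 0  t=1,i=7
  ... -> .   bit 0 = 0  t=1,i=6
  bits 00110000 = 48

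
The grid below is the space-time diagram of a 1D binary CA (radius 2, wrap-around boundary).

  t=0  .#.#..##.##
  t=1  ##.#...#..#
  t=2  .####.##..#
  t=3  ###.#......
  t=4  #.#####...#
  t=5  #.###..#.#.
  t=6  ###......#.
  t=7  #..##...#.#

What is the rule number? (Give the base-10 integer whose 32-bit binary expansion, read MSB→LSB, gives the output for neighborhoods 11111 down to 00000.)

2779883932

  nb #####: next=#  (t=4,i=4, bit31=1)
  nb ####.: next=.  (t=2,i=3, bit30=0)
  nb ###.#: next=#  (t=1,i=1, bit29=1)
  nb ###..: next=.  (t=4,i=6, bit28=0)
  nb ##.##: next=.  (t=0,i=8, bit27=0)
  nb ##.#.: next=#  (t=0,i=0, bit26=1)
  nb ##..#: next=.  (t=2,i=8, bit25=0)
  nb ##...: next=#  (t=4,i=7, bit24=1)
  nb #.###: next=#  (t=2,i=1, bit23=1)
  nb #.##.: next=.  (t=0,i=9, bit22=0)
  nb #.#.#: next=#  (t=0,i=1, bit21=1)
  nb #.#..: next=#  (t=0,i=3, bit20=1)
  nb #..##: next=.  (t=0,i=5, bit19=0)
  nb #..#.: next=.  (t=2,i=9, bit18=0)
  nb #...#: next=.  (t=1,i=5, bit17=0)
  nb #....: next=#  (t=3,i=6, bit16=1)
  nb .####: next=#  (t=2,i=2, bit15=1)
  nb .###.: next=.  (t=1,i=0, bit14=0)
  nb .##.#: next=#  (t=0,i=7, bit13=1)
  nb .##..: next=.  (t=2,i=7, bit12=0)
  nb .#.##: next=#  (t=2,i=0, bit11=1)
  nb .#.#.: next=.  (t=0,i=2, bit10=0)
  nb .#..#: next=.  (t=0,i=4, bit9=0)
  nb .#...: next=#  (t=1,i=4, bit8=1)
  nb ..###: next=#  (t=1,i=10, bit7=1)
  nb ..##.: next=.  (t=0,i=6, bit6=0)
  nb ..#.#: next=.  (t=2,i=10, bit5=0)
  nb ..#..: next=#  (t=1,i=7, bit4=1)
  nb ...##: next=#  (t=3,i=10, bit3=1)
  nb ...#.: next=#  (t=1,i=6, bit2=1)
  nb ....#: next=.  (t=3,i=9, bit1=0)
  nb .....: next=.  (t=3,i=7, bit0=0)
  bits 10100101101100011010100110011100 = 2779883932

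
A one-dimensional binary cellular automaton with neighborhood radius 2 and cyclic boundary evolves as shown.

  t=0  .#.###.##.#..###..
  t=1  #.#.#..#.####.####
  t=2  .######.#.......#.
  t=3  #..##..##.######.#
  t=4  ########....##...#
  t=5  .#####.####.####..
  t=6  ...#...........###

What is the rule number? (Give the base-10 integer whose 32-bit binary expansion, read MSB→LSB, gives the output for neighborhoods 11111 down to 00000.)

  ##### -> #   bit 31 = 1  t=1,i=16
  ####. -> .   bit 30 = 0  t=1,i=11
  ###.# -> .   bit 29 = 0  t=0,i=5
  ###.. -> #   bit 28 = 1  t=0,i=15
  ##.## -> .   bit 27 = 0  t=0,i=6
  ##.#. -> #   bit 26 = 1  t=0,i=9
  ##..# -> #   bit 25 = 1  t=3,i=1
  ##... -> #   bit 24 = 1  t=0,i=16
  #.### -> .   bit 23 = 0  t=0,i=3
  #.##. -> #   bit 22 = 1  t=0,i=7
  #.#.# -> #   bit 21 = 1  t=1,i=2
  #.#.. -> #   bit 20 = 1  t=0,i=10
  #..## -> #   bit 19 = 1  t=0,i=12
  #..#. -> #   bit 18 = 1  t=1,i=6
  #...# -> #   bit 17 = 1  t=0,i=17
  #.... -> #   bit 16 = 1  t=2,i=10
  .#### -> .   bit 15 = 0  t=1,i=10
  .###. -> #   bit 14 = 1  t=0,i=4
  .##.# -> .   bit 13 = 0  t=0,i=8
  .##.. -> #   bit 12 = 1  t=3,i=0
  .#.## -> #   bit 11 = 1  t=0,i=2
  .#.#. -> #   bit 10 = 1  t=1,i=3
  .#..# -> #   bit 9 = 1  t=0,i=11
  .#... -> .   bit 8 = 0  t=2,i=9
  ..### -> .   bit 7 = 0  t=0,i=13
  ..##. -> #   bit 6 = 1  t=3,i=3
  ..#.# -> .   bit 5 = 0  t=0,i=1
  ..#.. -> .   bit 4 = 0  t=2,i=16
  ...## -> .   bit 3 = 0  t=4,i=11
  ...#. -> #   bit 2 = 1  t=0,i=0
  ....# -> #   bit 1 = 1  t=2,i=14
  ..... -> #   bit 0 = 1  t=2,i=11
  bits 10010111011111110101111001000111 = 2541706823

2541706823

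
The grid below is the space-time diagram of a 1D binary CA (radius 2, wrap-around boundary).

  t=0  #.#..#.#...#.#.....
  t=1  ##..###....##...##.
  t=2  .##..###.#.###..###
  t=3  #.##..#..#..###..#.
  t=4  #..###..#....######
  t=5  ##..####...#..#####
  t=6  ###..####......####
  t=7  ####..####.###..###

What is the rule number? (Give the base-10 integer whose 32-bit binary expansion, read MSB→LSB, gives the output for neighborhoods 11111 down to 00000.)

  nb #####: next=#  (t=4,i=15, bit31=1)
  nb ####.: next=#  (t=4,i=18, bit30=1)
  nb ###.#: next=.  (t=2,i=7, bit29=0)
  nb ###..: next=#  (t=1,i=6, bit28=1)
  nb ##.##: next=#  (t=1,i=18, bit27=1)
  nb ##.#.: next=.  (t=2,i=8, bit26=0)
  nb ##..#: next=#  (t=1,i=2, bit25=1)
  nb ##...: next=#  (t=1,i=7, bit24=1)
  nb #.###: next=.  (t=2,i=11, bit23=0)
  nb #.##.: next=.  (t=1,i=0, bit22=0)
  nb #.#.#: next=#  (t=2,i=9, bit21=1)
  nb #.#..: next=.  (t=0,i=2, bit20=0)
  nb #..##: next=.  (t=1,i=3, bit19=0)
  nb #..#.: next=#  (t=0,i=4, bit18=1)
  nb #...#: next=.  (t=0,i=9, bit17=0)
  nb #....: next=.  (t=0,i=15, bit16=0)
  nb .####: next=#  (t=4,i=14, bit15=1)
  nb .###.: next=#  (t=1,i=5, bit14=1)
  nb .##.#: next=#  (t=1,i=17, bit13=1)
  nb .##..: next=#  (t=1,i=1, bit12=1)
  nb .#.##: next=.  (t=2,i=10, bit11=0)
  nb .#.#.: next=#  (t=0,i=1, bit10=1)
  nb .#..#: next=.  (t=0,i=3, bit9=0)
  nb .#...: next=.  (t=0,i=8, bit8=0)
  nb ..###: next=.  (t=1,i=4, bit7=0)
  nb ..##.: next=#  (t=1,i=11, bit6=1)
  nb ..#.#: next=#  (t=0,i=0, bit5=1)
  nb ..#..: next=.  (t=3,i=6, bit4=0)
  nb ...##: next=.  (t=1,i=10, bit3=0)
  nb ...#.: next=.  (t=0,i=10, bit2=0)
  nb ....#: next=#  (t=0,i=17, bit1=1)
  nb .....: next=#  (t=0,i=16, bit0=1)
  bits 11011011001001001111010001100011 = 3676632163

3676632163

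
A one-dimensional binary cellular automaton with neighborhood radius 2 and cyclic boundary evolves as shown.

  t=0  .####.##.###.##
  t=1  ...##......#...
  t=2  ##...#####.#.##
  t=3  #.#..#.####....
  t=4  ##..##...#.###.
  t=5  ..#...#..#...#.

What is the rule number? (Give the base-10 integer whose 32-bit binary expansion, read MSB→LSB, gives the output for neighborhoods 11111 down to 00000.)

  [31] ##### => #  t=2,i=7
  [30] ####. => #  t=0,i=3
  [29] ###.# => #  t=0,i=4
  [28] ###.. => .  t=2,i=1
  [27] ##.## => .  t=0,i=0
  [26] ##.#. => #  t=2,i=10
  [25] ##..# => #  t=4,i=2
  [24] ##... => #  t=1,i=5
  [23] #.### => .  t=0,i=1
  [22] #.##. => .  t=0,i=6
  [21] #.#.# => .  t=2,i=11
  [20] #.#.. => .  t=3,i=2
  [19] #..## => .  t=4,i=3
  [18] #..#. => #  t=3,i=4
  [17] #...# => .  t=2,i=3
  [16] #.... => #  t=1,i=6
  [15] .#### => .  t=0,i=2
  [14] .###. => .  t=0,i=10
  [13] .##.# => .  t=0,i=7
  [12] .##.. => .  t=1,i=4
  [11] .#.## => .  t=2,i=12
  [10] .#.#. => #  t=3,i=1
  [9] .#..# => .  t=3,i=3
  [8] .#... => .  t=1,i=12
  [7] ..### => #  t=2,i=5
  [6] ..##. => .  t=1,i=3
  [5] ..#.# => #  t=3,i=0
  [4] ..#.. => #  t=1,i=11
  [3] ...## => .  t=1,i=2
  [2] ...#. => .  t=1,i=10
  [1] ....# => #  t=1,i=1
  [0] ..... => #  t=1,i=0
  bits 11100111000001010000010010110011 = 3875865779

3875865779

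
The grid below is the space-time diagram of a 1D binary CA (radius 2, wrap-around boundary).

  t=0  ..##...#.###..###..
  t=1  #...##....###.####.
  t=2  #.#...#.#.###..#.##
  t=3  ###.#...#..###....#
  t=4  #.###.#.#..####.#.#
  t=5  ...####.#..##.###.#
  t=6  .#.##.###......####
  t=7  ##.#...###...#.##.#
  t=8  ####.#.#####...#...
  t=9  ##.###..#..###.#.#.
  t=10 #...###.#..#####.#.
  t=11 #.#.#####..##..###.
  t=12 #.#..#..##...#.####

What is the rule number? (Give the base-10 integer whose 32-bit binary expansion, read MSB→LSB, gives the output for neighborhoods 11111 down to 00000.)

  #####|.  b31=0 t=8,i=9
  ####.|.  b30=0 t=1,i=16
  ###.#|#  b29=1 t=1,i=12
  ###..|#  b28=1 t=0,i=11
  ##.##|.  b27=0 t=1,i=13
  ##.#.|#  b26=1 t=1,i=18
  ##..#|#  b25=1 t=0,i=12
  ##...|#  b24=1 t=0,i=4
  #.###|.  b23=0 t=0,i=9
  #.##.|#  b22=1 t=4,i=18
  #.#.#|#  b21=1 t=2,i=8
  #.#..|#  b20=1 t=1,i=0
  #..##|.  b19=0 t=0,i=13
  #..#.|.  b18=0 t=2,i=14
  #...#|#  b17=1 t=0,i=5
  #....|.  b16=0 t=0,i=18
  .####|#  b15=1 t=1,i=15
  .###.|#  b14=1 t=0,i=10
  .##.#|.  b13=0 t=4,i=0
  .##..|.  b12=0 t=0,i=3
  .#.##|.  b11=0 t=0,i=8
  .#.#.|.  b10=0 t=2,i=7
  .#..#|.  b9=0 t=3,i=9
  .#...|.  b8=0 t=1,i=1
  ..###|#  b7=1 t=0,i=14
  ..##.|.  b6=0 t=0,i=2
  ..#.#|.  b5=0 t=0,i=7
  ..#..|#  b4=1 t=3,i=8
  ...##|.  b3=0 t=0,i=1
  ...#.|.  b2=0 t=0,i=6
  ....#|#  b1=1 t=0,i=0
  .....|.  b0=0 t=6,i=11
  bits 00110111011100101100000010010010 = 930267282

930267282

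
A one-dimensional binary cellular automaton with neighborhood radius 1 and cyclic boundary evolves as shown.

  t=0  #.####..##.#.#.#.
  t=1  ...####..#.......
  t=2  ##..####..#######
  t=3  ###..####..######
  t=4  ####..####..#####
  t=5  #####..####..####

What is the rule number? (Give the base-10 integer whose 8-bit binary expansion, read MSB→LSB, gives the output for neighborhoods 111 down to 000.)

209

  ###|#  b7=1 t=0,i=3
  ##.|#  b6=1 t=0,i=5
  #.#|.  b5=0 t=0,i=1
  #..|#  b4=1 t=0,i=6
  .##|.  b3=0 t=0,i=2
  .#.|.  b2=0 t=0,i=0
  ..#|.  b1=0 t=0,i=7
  ...|#  b0=1 t=1,i=0
  bits 11010001 = 209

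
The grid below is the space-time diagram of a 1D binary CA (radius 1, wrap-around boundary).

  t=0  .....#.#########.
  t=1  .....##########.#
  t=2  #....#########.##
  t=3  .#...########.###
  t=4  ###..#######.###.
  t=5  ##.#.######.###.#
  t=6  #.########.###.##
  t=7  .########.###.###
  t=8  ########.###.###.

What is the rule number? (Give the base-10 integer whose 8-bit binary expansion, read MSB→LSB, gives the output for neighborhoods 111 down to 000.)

  [7] ### => #  t=0,i=8
  [6] ##. => .  t=0,i=15
  [5] #.# => #  t=0,i=6
  [4] #.. => #  t=0,i=16
  [3] .## => #  t=0,i=7
  [2] .#. => #  t=0,i=5
  [1] ..# => .  t=0,i=4
  [0] ... => .  t=0,i=0
  bits 10111100 = 188

188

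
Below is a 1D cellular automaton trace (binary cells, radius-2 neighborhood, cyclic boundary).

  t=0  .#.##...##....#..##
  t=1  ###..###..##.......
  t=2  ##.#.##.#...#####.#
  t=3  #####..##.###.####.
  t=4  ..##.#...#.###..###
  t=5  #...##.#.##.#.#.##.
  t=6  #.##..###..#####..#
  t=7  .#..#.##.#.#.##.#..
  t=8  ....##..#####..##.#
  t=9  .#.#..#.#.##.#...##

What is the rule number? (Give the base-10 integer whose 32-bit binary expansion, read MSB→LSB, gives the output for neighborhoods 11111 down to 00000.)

  #####|#  b31=1 t=2,i=14
  ####.|#  b30=1 t=2,i=15
  ###.#|#  b29=1 t=2,i=1
  ###..|.  b28=0 t=1,i=2
  ##.##|#  b27=1 t=2,i=17
  ##.#.|#  b26=1 t=0,i=0
  ##..#|#  b25=1 t=1,i=3
  ##...|#  b24=1 t=0,i=5
  #.###|.  b23=0 t=2,i=18
  #.##.|.  b22=0 t=0,i=3
  #.#.#|#  b21=1 t=0,i=1
  #.#..|#  b20=1 t=2,i=8
  #..##|.  b19=0 t=0,i=16
  #..#.|.  b18=0 t=7,i=3
  #...#|#  b17=1 t=0,i=6
  #....|#  b16=1 t=0,i=11
  .####|.  b15=0 t=2,i=13
  .###.|#  b14=1 t=1,i=1
  .##.#|.  b13=0 t=0,i=18
  .##..|.  b12=0 t=0,i=4
  .#.##|#  b11=1 t=0,i=2
  .#.#.|#  b10=1 t=5,i=13
  .#..#|.  b9=0 t=0,i=15
  .#...|.  b8=0 t=2,i=9
  ..###|#  b7=1 t=1,i=0
  ..##.|.  b6=0 t=0,i=8
  ..#.#|#  b5=1 t=4,i=9
  ..#..|.  b4=0 t=0,i=14
  ...##|#  b3=1 t=0,i=7
  ...#.|.  b2=0 t=0,i=13
  ....#|.  b1=0 t=0,i=12
  .....|#  b0=1 t=1,i=14
  bits 11101111001100110100110010101001 = 4013116585

4013116585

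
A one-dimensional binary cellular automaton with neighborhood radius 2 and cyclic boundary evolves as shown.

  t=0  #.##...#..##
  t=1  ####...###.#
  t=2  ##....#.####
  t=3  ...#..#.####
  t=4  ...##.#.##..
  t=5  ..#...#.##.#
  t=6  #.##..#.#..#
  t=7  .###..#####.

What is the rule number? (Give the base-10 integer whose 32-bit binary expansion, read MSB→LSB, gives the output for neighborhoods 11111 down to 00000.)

  nb #####: next=#  (t=1,i=1, bit31=1)
  nb ####.: next=.  (t=1,i=2, bit30=0)
  nb ###.#: next=#  (t=0,i=0, bit29=1)
  nb ###..: next=.  (t=1,i=3, bit28=0)
  nb ##.##: next=#  (t=0,i=1, bit27=1)
  nb ##.#.: next=.  (t=4,i=5, bit26=0)
  nb ##..#: next=.  (t=6,i=4, bit25=0)
  nb ##...: next=.  (t=0,i=4, bit24=0)
  nb #.###: next=#  (t=1,i=11, bit23=1)
  nb #.##.: next=#  (t=0,i=2, bit22=1)
  nb #.#.#: next=#  (t=4,i=6, bit21=1)
  nb #.#..: next=#  (t=5,i=11, bit20=1)
  nb #..##: next=#  (t=0,i=9, bit19=1)
  nb #..#.: next=.  (t=3,i=5, bit18=0)
  nb #...#: next=.  (t=0,i=5, bit17=0)
  nb #....: next=#  (t=2,i=3, bit16=1)
  nb .####: next=#  (t=1,i=0, bit15=1)
  nb .###.: next=#  (t=0,i=11, bit14=1)
  nb .##.#: next=.  (t=4,i=4, bit13=0)
  nb .##..: next=#  (t=0,i=3, bit12=1)
  nb .#.##: next=.  (t=2,i=7, bit11=0)
  nb .#.#.: next=#  (t=6,i=7, bit10=1)
  nb .#..#: next=#  (t=0,i=8, bit9=1)
  nb .#...: next=#  (t=5,i=3, bit8=1)
  nb ..###: next=.  (t=0,i=10, bit7=0)
  nb ..##.: next=.  (t=4,i=3, bit6=0)
  nb ..#.#: next=#  (t=2,i=6, bit5=1)
  nb ..#..: next=#  (t=0,i=7, bit4=1)
  nb ...##: next=#  (t=1,i=6, bit3=1)
  nb ...#.: next=.  (t=0,i=6, bit2=0)
  nb ....#: next=.  (t=2,i=4, bit1=0)
  nb .....: next=.  (t=4,i=0, bit0=0)
  bits 10101000111110011101011100111000 = 2834945848

2834945848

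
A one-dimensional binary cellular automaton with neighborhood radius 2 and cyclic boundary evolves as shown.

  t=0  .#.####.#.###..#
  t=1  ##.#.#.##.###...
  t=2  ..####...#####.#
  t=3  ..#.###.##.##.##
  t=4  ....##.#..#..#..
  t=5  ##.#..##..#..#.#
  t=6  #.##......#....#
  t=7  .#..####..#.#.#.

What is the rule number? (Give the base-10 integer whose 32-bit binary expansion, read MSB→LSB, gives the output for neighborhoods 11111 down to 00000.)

3719382169

  #####|#  b31=1 t=2,i=11
  ####.|#  b30=1 t=0,i=5
  ###.#|.  b29=0 t=0,i=6
  ###..|#  b28=1 t=0,i=12
  ##.##|#  b27=1 t=1,i=9
  ##.#.|#  b26=1 t=0,i=7
  ##..#|.  b25=0 t=0,i=13
  ##...|#  b24=1 t=1,i=13
  #.###|#  b23=1 t=0,i=3
  #.##.|.  b22=0 t=1,i=7
  #.#.#|#  b21=1 t=0,i=1
  #.#..|#  b20=1 t=2,i=15
  #..##|.  b19=0 t=2,i=1
  #..#.|.  b18=0 t=0,i=14
  #...#|.  b17=0 t=1,i=14
  #....|#  b16=1 t=4,i=15
  .####|.  b15=0 t=0,i=4
  .###.|#  b14=1 t=0,i=11
  .##.#|.  b13=0 t=1,i=1
  .##..|.  b12=0 t=3,i=15
  .#.##|.  b11=0 t=0,i=2
  .#.#.|#  b10=1 t=0,i=0
  .#..#|.  b9=0 t=2,i=0
  .#...|.  b8=0 t=4,i=14
  ..###|#  b7=1 t=2,i=2
  ..##.|.  b6=0 t=1,i=0
  ..#.#|.  b5=0 t=0,i=15
  ..#..|#  b4=1 t=4,i=10
  ...##|#  b3=1 t=1,i=15
  ...#.|.  b2=0 t=6,i=9
  ....#|.  b1=0 t=4,i=2
  .....|#  b0=1 t=4,i=0
  bits 11011101101100010100010010011001 = 3719382169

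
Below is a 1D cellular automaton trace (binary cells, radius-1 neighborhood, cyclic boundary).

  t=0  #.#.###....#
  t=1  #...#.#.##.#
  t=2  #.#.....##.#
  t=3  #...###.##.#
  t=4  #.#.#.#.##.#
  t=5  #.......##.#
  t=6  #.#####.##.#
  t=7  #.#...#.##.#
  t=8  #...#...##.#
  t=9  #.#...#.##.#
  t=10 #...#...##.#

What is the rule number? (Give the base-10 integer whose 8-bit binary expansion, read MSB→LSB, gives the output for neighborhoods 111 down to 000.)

73

  [7] ### => .  t=0,i=5
  [6] ##. => #  t=0,i=0
  [5] #.# => .  t=0,i=1
  [4] #.. => .  t=0,i=7
  [3] .## => #  t=0,i=4
  [2] .#. => .  t=0,i=2
  [1] ..# => .  t=0,i=10
  [0] ... => #  t=0,i=8
  bits 01001001 = 73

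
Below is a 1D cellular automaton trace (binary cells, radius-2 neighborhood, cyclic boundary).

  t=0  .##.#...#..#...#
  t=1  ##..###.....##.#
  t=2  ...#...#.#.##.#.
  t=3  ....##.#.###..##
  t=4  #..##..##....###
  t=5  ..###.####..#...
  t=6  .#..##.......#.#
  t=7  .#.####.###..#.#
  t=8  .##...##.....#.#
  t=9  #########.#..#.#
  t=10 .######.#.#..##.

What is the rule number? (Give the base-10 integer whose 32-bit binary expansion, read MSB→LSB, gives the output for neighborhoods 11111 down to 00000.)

  #####|#  b31=1 t=9,i=1
  ####.|.  b30=0 t=4,i=15
  ###.#|#  b29=1 t=5,i=4
  ###..|.  b28=0 t=1,i=1
  ##.##|#  b27=1 t=1,i=14
  ##.#.|.  b26=0 t=0,i=3
  ##..#|.  b25=0 t=1,i=2
  ##...|#  b24=1 t=1,i=7
  #.###|.  b23=0 t=1,i=15
  #.##.|#  b22=1 t=0,i=1
  #.#.#|#  b21=1 t=2,i=9
  #.#..|#  b20=1 t=0,i=4
  #..##|#  b19=1 t=1,i=3
  #..#.|.  b18=0 t=0,i=10
  #...#|#  b17=1 t=0,i=6
  #....|.  b16=0 t=1,i=8
  .####|.  b15=0 t=4,i=14
  .###.|.  b14=0 t=1,i=0
  .##.#|.  b13=0 t=0,i=2
  .##..|#  b12=1 t=3,i=15
  .#.##|#  b11=1 t=0,i=0
  .#.#.|.  b10=0 t=2,i=8
  .#..#|.  b9=0 t=0,i=9
  .#...|#  b8=1 t=0,i=5
  ..###|.  b7=0 t=1,i=4
  ..##.|#  b6=1 t=1,i=12
  ..#.#|#  b5=1 t=0,i=15
  ..#..|.  b4=0 t=0,i=8
  ...##|#  b3=1 t=1,i=11
  ...#.|.  b2=0 t=0,i=7
  ....#|.  b1=0 t=1,i=10
  .....|#  b0=1 t=1,i=9
  bits 10101001011110100001100101101001 = 2843351401

2843351401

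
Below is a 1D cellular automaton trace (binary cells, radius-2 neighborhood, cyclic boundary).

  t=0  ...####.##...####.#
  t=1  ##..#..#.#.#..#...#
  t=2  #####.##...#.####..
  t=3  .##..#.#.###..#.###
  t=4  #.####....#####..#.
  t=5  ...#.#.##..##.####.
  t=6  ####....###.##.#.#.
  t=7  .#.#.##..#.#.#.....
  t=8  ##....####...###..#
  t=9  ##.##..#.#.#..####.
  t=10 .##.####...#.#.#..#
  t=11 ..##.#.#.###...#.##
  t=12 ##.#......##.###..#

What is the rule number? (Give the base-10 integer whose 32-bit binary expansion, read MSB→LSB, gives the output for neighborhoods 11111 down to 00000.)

2585784630

  nb #####: next=#  (t=2,i=2, bit31=1)
  nb ####.: next=.  (t=0,i=5, bit30=0)
  nb ###.#: next=.  (t=0,i=6, bit29=0)
  nb ###..: next=#  (t=1,i=1, bit28=1)
  nb ##.##: next=#  (t=0,i=7, bit27=1)
  nb ##.#.: next=.  (t=0,i=17, bit26=0)
  nb ##..#: next=#  (t=1,i=2, bit25=1)
  nb ##...: next=.  (t=0,i=10, bit24=0)
  nb #.###: next=.  (t=2,i=13, bit23=0)
  nb #.##.: next=.  (t=0,i=8, bit22=0)
  nb #.#.#: next=.  (t=1,i=9, bit21=0)
  nb #.#..: next=#  (t=0,i=18, bit20=1)
  nb #..##: next=#  (t=2,i=18, bit19=1)
  nb #..#.: next=#  (t=1,i=3, bit18=1)
  nb #...#: next=#  (t=0,i=1, bit17=1)
  nb #....: next=#  (t=4,i=7, bit16=1)
  nb .####: next=#  (t=0,i=4, bit15=1)
  nb .###.: next=#  (t=1,i=0, bit14=1)
  nb .##.#: next=#  (t=5,i=12, bit13=1)
  nb .##..: next=#  (t=0,i=9, bit12=1)
  nb .#.##: next=.  (t=2,i=12, bit11=0)
  nb .#.#.: next=.  (t=1,i=8, bit10=0)
  nb .#..#: next=.  (t=1,i=5, bit9=0)
  nb .#...: next=#  (t=0,i=0, bit8=1)
  nb ..###: next=.  (t=0,i=3, bit7=0)
  nb ..##.: next=.  (t=5,i=11, bit6=0)
  nb ..#.#: next=#  (t=1,i=7, bit5=1)
  nb ..#..: next=#  (t=1,i=4, bit4=1)
  nb ...##: next=.  (t=0,i=2, bit3=0)
  nb ...#.: next=#  (t=2,i=10, bit2=1)
  nb ....#: next=#  (t=4,i=8, bit1=1)
  nb .....: next=.  (t=7,i=16, bit0=0)
  bits 10011010000111111111000100110110 = 2585784630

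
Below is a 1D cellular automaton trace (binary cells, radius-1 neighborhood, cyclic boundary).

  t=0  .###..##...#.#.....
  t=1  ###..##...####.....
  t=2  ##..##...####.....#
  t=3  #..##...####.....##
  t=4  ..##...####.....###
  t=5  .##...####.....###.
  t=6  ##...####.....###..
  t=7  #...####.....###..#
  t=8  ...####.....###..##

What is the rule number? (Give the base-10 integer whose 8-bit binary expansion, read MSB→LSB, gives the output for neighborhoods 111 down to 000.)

174

  nb ###: next=#  (t=0,i=2, bit7=1)
  nb ##.: next=.  (t=0,i=3, bit6=0)
  nb #.#: next=#  (t=0,i=12, bit5=1)
  nb #..: next=.  (t=0,i=4, bit4=0)
  nb .##: next=#  (t=0,i=1, bit3=1)
  nb .#.: next=#  (t=0,i=11, bit2=1)
  nb ..#: next=#  (t=0,i=0, bit1=1)
  nb ...: next=.  (t=0,i=9, bit0=0)
  bits 10101110 = 174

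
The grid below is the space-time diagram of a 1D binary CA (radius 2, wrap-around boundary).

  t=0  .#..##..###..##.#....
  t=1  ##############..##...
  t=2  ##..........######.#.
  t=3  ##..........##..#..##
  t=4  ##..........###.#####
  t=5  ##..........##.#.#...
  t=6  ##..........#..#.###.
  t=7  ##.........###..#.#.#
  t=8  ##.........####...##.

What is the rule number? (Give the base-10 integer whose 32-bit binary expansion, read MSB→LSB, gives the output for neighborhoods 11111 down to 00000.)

1518001108

  ##### -> .   bit 31 = 0  t=1,i=2
  ####. -> #   bit 30 = 1  t=1,i=12
  ###.# -> .   bit 29 = 0  t=2,i=17
  ###.. -> #   bit 28 = 1  t=0,i=10
  ##.## -> #   bit 27 = 1  t=4,i=15
  ##.#. -> .   bit 26 = 0  t=0,i=15
  ##..# -> #   bit 25 = 1  t=0,i=6
  ##... -> .   bit 24 = 0  t=1,i=18
  #.### -> .   bit 23 = 0  t=4,i=16
  #.##. -> #   bit 22 = 1  t=2,i=0
  #.#.# -> #   bit 21 = 1  t=2,i=19
  #.#.. -> #   bit 20 = 1  t=0,i=16
  #..## -> #   bit 19 = 1  t=0,i=3
  #..#. -> .   bit 18 = 0  t=3,i=15
  #...# -> #   bit 17 = 1  t=1,i=19
  #.... -> .   bit 16 = 0  t=0,i=18
  .#### -> #   bit 15 = 1  t=1,i=1
  .###. -> #   bit 14 = 1  t=0,i=9
  .##.# -> .   bit 13 = 0  t=0,i=14
  .##.. -> #   bit 12 = 1  t=0,i=5
  .#.## -> #   bit 11 = 1  t=2,i=20
  .#.#. -> .   bit 10 = 0  t=5,i=16
  .#..# -> #   bit 9 = 1  t=0,i=2
  .#... -> #   bit 8 = 1  t=0,i=17
  ..### -> #   bit 7 = 1  t=0,i=8
  ..##. -> #   bit 6 = 1  t=0,i=4
  ..#.# -> .   bit 5 = 0  t=6,i=15
  ..#.. -> #   bit 4 = 1  t=0,i=1
  ...## -> .   bit 3 = 0  t=1,i=20
  ...#. -> #   bit 2 = 1  t=0,i=0
  ....# -> .   bit 1 = 0  t=0,i=20
  ..... -> .   bit 0 = 0  t=0,i=19
  bits 01011010011110101101101111010100 = 1518001108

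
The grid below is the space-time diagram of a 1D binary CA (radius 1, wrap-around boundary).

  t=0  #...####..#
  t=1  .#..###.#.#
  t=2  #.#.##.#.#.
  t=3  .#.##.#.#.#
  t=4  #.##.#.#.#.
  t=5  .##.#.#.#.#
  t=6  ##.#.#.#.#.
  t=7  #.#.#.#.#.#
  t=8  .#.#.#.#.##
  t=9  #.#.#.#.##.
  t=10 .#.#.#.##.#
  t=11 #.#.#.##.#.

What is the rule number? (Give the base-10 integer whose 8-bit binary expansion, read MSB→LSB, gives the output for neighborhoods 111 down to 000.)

  ### -> #   bit 7 = 1  t=0,i=5
  ##. -> .   bit 6 = 0  t=0,i=0
  #.# -> #   bit 5 = 1  t=1,i=0
  #.. -> #   bit 4 = 1  t=0,i=1
  .## -> #   bit 3 = 1  t=0,i=4
  .#. -> .   bit 2 = 0  t=1,i=1
  ..# -> .   bit 1 = 0  t=0,i=3
  ... -> .   bit 0 = 0  t=0,i=2
  bits 10111000 = 184

184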